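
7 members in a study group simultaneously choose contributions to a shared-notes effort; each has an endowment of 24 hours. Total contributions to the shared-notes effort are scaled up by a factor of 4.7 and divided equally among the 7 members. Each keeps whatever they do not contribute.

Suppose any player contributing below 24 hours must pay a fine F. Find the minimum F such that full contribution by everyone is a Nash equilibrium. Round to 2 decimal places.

7.89 hours

Given the others contribute fully, the best deviation is to contribute 0 (any partial contribution still incurs the fine and gives up units whose private return 0.6714 is below 1).
Deviating from 24 to 0 saves 24 hours but forfeits the deviator's share of the drop in the shared-notes effort: 4.7/7 × 24 = 16.11.
So the deviation gain is 24 − 16.11 = 7.89, and the fine must be at least 7.89 hours to wipe it out.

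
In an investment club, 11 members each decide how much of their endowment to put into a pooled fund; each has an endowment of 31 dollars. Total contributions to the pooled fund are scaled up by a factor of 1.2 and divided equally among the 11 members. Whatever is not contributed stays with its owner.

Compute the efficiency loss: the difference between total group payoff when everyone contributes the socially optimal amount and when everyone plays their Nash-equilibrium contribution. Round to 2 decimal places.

Each contributed unit returns 1.2/11 = 0.1091 to its contributor — below 1 — so contributing 0 is dominant for every player. At the Nash equilibrium everyone keeps their 31, and the group total is 11 × 31 = 341.
Each contributed unit returns 1.200 to the group as a whole (0.1091 to each of 11 players), which exceeds 1, so the social optimum is full contribution: group total = 1.200 × 341 = 409.20.
Efficiency loss = 409.20 − 341 = 68.20.

68.20 dollars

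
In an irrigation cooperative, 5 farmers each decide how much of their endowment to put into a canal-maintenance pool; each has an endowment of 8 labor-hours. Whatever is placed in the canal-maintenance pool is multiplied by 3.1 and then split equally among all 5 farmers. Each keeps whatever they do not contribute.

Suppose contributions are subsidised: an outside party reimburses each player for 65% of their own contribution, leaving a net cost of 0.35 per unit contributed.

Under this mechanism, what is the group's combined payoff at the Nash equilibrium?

150.00 labor-hours

With the mechanism, a contributed unit returns (3.1/5) / 0.35 = 1.7714 per unit of net cost to the contributor — now above 1 — so contributing fully is weakly dominant for every player.
So the Nash equilibrium is full contribution by all 5; the group earns 5 × (8 × 0.65 + 3.1 × 8) = 150.00.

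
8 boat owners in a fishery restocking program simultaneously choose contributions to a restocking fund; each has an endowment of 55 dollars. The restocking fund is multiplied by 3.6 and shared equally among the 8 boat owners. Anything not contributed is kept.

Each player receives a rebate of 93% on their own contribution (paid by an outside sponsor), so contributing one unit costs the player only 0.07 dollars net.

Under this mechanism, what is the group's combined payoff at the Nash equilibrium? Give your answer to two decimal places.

1993.20 dollars

The effective private return per unit is now (3.6/8) / 0.07 = 6.4286 > 1, so every player's dominant strategy flips to full contribution.
So the Nash equilibrium is full contribution by all 8; the group earns 8 × (55 × 0.93 + 3.6 × 55) = 1993.20.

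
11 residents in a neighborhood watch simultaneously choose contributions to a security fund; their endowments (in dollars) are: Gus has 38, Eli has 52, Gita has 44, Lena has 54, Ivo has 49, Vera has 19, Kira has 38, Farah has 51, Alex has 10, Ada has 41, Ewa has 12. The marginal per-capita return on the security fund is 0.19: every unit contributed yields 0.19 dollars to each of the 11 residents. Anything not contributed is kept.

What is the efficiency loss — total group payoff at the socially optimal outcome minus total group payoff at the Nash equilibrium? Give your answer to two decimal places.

The private return per contributed unit is 0.19 < 1 for everyone, so the Nash equilibrium is zero contribution and the group total is Σ E_j = 38 + 52 + 44 + 54 + 49 + 19 + 38 + 51 + 10 + 41 + 12 = 408.
Each contributed unit returns 2.090 to the group, so the social optimum is full contribution by everyone: group total = 2.090 × 408 = 852.72.
Efficiency loss = (2.090 − 1) × 408 = 444.72.

444.72 dollars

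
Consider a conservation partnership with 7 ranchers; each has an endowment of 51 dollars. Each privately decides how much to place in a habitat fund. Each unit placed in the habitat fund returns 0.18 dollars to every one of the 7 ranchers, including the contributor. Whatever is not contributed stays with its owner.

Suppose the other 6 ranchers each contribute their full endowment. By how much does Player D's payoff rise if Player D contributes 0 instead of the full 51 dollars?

Switching from a contribution of 51 to 0 lets Player D keep an extra 51 dollars, but lowers the habitat fund by 51, which costs Player D their own share of that drop: 0.18 × 51 = 9.18.
Net gain = 51 − 9.18 = 41.82. The private return per contributed unit (0.18) is below 1, so free-riding is indeed the best response regardless of what the others do.

41.82 dollars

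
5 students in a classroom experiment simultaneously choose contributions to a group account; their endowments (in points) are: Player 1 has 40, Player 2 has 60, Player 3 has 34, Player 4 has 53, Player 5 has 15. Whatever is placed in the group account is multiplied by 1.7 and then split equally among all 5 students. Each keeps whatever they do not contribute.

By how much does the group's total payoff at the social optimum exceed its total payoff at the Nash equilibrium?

The private return per contributed unit is 1.7/5 = 0.3400 < 1 for every player regardless of endowment, so the Nash equilibrium is zero contribution and the group total is Σ E_j = 40 + 60 + 34 + 53 + 15 = 202.
Each contributed unit returns 1.700 to the group, so the social optimum is full contribution by everyone: group total = 1.700 × 202 = 343.40.
Efficiency loss = (1.700 − 1) × 202 = 141.40.

141.40 points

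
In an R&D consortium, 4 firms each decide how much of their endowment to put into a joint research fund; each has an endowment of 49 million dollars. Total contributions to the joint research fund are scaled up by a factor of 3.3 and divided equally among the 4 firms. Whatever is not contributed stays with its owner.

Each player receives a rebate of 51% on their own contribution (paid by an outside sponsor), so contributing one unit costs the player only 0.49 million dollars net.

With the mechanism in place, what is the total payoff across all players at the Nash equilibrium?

The effective private return per unit is now (3.3/4) / 0.49 = 1.6837 > 1, so every player's dominant strategy flips to full contribution.
So the Nash equilibrium is full contribution by all 4; the group earns 4 × (49 × 0.51 + 3.3 × 49) = 746.76.

746.76 million dollars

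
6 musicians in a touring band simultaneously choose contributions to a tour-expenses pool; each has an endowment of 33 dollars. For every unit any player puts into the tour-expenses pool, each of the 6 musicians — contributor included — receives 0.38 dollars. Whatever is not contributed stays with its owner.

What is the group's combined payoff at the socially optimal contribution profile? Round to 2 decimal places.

451.44 dollars

Each contributed unit returns 2.280 to the group as a whole (0.38 to each of 6 players), which exceeds 1, so the social optimum is full contribution: group total = 2.280 × 198 = 451.44.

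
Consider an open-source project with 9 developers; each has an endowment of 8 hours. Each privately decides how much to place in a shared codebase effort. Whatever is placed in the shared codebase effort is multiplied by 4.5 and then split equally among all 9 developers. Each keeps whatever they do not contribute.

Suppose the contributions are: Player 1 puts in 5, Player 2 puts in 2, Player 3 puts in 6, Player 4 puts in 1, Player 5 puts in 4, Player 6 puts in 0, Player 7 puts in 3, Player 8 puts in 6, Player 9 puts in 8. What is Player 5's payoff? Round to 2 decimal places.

Total contributed: 5 + 2 + 6 + 1 + 4 + 0 + 3 + 6 + 8 = 35.
Each receives 4.5 × 35 / 9 = 17.50 from the shared codebase effort.
Player 5 keeps 8 − 4 = 4, so Player 5's payoff is 4 + 17.50 = 21.50.

21.50 hours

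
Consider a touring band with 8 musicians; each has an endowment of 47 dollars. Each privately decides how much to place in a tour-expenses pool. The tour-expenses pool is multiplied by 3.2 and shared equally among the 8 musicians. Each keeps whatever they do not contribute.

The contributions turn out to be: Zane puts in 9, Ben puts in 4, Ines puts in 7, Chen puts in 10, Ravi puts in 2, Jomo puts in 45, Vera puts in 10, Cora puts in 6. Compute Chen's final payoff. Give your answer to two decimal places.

74.20 dollars

Total contributed: 9 + 4 + 7 + 10 + 2 + 45 + 10 + 6 = 93.
Each receives 3.2 × 93 / 8 = 37.20 from the tour-expenses pool.
Chen keeps 47 − 10 = 37, so Chen's payoff is 37 + 37.20 = 74.20.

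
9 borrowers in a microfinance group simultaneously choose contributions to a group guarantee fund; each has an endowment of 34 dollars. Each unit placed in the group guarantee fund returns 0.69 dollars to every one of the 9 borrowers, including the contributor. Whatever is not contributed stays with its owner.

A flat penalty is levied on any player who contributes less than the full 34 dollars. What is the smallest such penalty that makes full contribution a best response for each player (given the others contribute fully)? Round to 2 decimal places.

Given the others contribute fully, the best deviation is to contribute 0 (any partial contribution still incurs the fine and gives up units whose private return 0.69 is below 1).
Deviating from 34 to 0 saves 34 dollars but forfeits the deviator's share of the drop in the group guarantee fund: 0.69 × 34 = 23.46.
So the deviation gain is 34 − 23.46 = 10.54, and the fine must be at least 10.54 dollars to wipe it out.

10.54 dollars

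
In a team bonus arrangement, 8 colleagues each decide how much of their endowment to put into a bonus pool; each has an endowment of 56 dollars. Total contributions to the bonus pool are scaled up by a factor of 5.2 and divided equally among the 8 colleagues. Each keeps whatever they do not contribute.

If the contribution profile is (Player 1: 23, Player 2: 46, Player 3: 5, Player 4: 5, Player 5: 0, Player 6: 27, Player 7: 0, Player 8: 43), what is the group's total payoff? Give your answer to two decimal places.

Total contributed: 23 + 46 + 5 + 5 + 0 + 27 + 0 + 43 = 149; total kept: 8 × 56 − 149 = 299.
The bonus pool pays out 5.2 × 149 = 774.80 in aggregate.
Group total = 299 + 774.80 = 1073.80.

1073.80 dollars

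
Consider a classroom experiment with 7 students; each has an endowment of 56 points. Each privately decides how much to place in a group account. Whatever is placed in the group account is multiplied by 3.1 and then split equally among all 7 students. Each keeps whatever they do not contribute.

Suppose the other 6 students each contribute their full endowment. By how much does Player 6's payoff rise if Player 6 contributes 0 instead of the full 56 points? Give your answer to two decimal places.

Switching from a contribution of 56 to 0 lets Player 6 keep an extra 56 points, but lowers the group account by 56, which costs Player 6 their own share of that drop: 3.1/7 × 56 = 24.80.
Net gain = 56 − 24.80 = 31.20. The private return per contributed unit (0.4429) is below 1, so free-riding is indeed the best response regardless of what the others do.

31.20 points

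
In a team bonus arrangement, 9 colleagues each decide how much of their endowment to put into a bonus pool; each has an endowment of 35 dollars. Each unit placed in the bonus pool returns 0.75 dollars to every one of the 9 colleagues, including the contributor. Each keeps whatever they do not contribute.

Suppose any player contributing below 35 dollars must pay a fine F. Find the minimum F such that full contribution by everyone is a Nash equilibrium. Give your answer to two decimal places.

8.75 dollars

Given the others contribute fully, the best deviation is to contribute 0 (any partial contribution still incurs the fine and gives up units whose private return 0.75 is below 1).
Deviating from 35 to 0 saves 35 dollars but forfeits the deviator's share of the drop in the bonus pool: 0.75 × 35 = 26.25.
So the deviation gain is 35 − 26.25 = 8.75, and the fine must be at least 8.75 dollars to wipe it out.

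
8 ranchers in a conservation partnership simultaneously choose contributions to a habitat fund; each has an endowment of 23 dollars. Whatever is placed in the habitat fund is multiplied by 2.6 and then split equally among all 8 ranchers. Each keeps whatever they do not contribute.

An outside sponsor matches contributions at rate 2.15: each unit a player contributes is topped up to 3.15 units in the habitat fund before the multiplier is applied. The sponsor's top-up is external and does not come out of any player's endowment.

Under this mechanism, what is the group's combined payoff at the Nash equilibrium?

Under the mechanism each unit contributed yields 2.6 × 3.15 / 8 = 1.0238 back to its contributor per unit of net cost, which exceeds 1, making full contribution the dominant choice for everyone.
So the Nash equilibrium is full contribution by all 8; the group earns 2.6 × 3.15 × 184 = 1506.96.

1506.96 dollars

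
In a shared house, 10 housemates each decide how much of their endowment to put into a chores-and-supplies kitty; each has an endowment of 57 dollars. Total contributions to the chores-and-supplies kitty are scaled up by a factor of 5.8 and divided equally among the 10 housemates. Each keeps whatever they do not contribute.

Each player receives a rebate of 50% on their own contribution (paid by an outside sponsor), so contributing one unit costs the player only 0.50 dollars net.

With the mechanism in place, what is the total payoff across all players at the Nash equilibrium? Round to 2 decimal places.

3591.00 dollars

With the mechanism, a contributed unit returns (5.8/10) / 0.50 = 1.1600 per unit of net cost to the contributor — now above 1 — so contributing fully is weakly dominant for every player.
So the Nash equilibrium is full contribution by all 10; the group earns 10 × (57 × 0.50 + 5.8 × 57) = 3591.00.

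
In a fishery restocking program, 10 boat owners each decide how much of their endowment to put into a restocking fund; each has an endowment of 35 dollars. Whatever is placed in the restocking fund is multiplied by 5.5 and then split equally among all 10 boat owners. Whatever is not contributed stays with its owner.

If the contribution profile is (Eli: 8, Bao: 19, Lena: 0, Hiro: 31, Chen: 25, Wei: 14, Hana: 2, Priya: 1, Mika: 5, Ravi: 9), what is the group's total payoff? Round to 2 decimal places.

863.00 dollars

Total contributed: 8 + 19 + 0 + 31 + 25 + 14 + 2 + 1 + 5 + 9 = 114; total kept: 10 × 35 − 114 = 236.
The restocking fund pays out 5.5 × 114 = 627.00 in aggregate.
Group total = 236 + 627.00 = 863.00.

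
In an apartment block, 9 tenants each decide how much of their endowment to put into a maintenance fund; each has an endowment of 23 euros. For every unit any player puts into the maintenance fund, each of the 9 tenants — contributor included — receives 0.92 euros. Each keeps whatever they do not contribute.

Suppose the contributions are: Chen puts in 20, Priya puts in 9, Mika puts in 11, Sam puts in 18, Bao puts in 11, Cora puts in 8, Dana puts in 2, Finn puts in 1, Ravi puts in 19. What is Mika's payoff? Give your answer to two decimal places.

103.08 euros

Total contributed: 20 + 9 + 11 + 18 + 11 + 8 + 2 + 1 + 19 = 99.
Each receives 0.92 × 99 = 91.08 from the maintenance fund.
Mika keeps 23 − 11 = 12, so Mika's payoff is 12 + 91.08 = 103.08.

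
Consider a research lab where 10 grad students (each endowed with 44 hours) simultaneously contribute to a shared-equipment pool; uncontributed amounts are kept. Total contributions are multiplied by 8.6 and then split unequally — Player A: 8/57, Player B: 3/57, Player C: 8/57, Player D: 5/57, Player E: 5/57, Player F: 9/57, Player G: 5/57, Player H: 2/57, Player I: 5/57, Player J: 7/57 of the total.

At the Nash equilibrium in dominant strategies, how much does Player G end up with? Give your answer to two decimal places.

176.77 hours

Player j's private return per contributed unit is 8.6 × (j's share). Contributing is weakly dominant for j when that share is at least 1/8.6 = 0.1163, and contributing 0 is dominant otherwise.
Player A, Player C, Player F and Player J are above the threshold, contributing 44 each; the remaining 6 contribute 0. Total contributed: 176.
Player G keeps 44 and receives 8.6 × 176 × 5/57 = 132.77 from the shared-equipment pool, for a payoff of 176.77.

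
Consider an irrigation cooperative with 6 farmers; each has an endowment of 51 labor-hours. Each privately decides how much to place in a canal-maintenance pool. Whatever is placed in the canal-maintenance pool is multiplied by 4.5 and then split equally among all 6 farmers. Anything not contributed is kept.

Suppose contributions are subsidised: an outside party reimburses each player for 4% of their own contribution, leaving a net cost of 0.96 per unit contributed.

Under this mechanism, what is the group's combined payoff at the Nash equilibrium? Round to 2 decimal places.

The effective private return is (4.5/6) / 0.96 = 0.7813, which is still under 1, so the mechanism doesn't change anyone's dominant strategy: zero contribution.
Everyone keeps their endowment and the group total is 6 × 51 = 306.

306.00 labor-hours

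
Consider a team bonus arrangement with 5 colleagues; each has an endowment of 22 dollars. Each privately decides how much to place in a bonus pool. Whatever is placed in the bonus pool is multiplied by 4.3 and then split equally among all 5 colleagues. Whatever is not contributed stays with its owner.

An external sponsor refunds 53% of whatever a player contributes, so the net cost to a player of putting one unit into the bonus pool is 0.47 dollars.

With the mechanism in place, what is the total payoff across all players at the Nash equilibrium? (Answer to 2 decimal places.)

Under the mechanism each unit contributed yields (4.3/5) / 0.47 = 1.8298 back to its contributor per unit of net cost, which exceeds 1, making full contribution the dominant choice for everyone.
At the Nash equilibrium everyone contributes 22. Group total payoff = 5 × (22 × 0.53 + 4.3 × 22) = 531.30.

531.30 dollars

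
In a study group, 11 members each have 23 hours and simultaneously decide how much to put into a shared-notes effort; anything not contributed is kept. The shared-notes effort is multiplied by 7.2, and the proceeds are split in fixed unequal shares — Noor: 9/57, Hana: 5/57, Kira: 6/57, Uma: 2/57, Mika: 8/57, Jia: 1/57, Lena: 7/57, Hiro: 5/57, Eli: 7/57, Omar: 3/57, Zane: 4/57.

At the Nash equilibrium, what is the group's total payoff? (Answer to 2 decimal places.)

538.20 hours

Each unit j contributes comes back to j as 7.2 × (j's share), so j prefers to contribute only if that share exceeds 1/7.2 = 0.1389; otherwise keeping the unit dominates.
The shares above 0.1389 belong to Noor and Mika, contributing 23 each; the remaining 9 contribute 0. Total contributed: 46.
The shared-notes effort pays out 7.2 × 46 = 331.20 in total (split across the unequal shares, but the aggregate is all that matters for the group sum).
The 9 free-riders keep 23 each, adding 207. Group total = 207 + 331.20 = 538.20.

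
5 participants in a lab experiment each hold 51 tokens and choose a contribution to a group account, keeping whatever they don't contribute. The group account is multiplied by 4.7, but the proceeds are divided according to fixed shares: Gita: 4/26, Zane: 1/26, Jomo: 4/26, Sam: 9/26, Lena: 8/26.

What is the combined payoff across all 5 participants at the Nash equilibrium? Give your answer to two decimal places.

632.40 tokens

A player with share s gets back 4.7·s per unit contributed, so full contribution is dominant for anyone with s > 1/4.7 = 0.2128 and zero contribution is dominant for anyone below.
The shares above 0.2128 belong to Sam and Lena, contributing 51 each; the remaining 3 contribute 0. Total contributed: 102.
The group account pays out 4.7 × 102 = 479.40 in total (split across the unequal shares, but the aggregate is all that matters for the group sum).
The 3 free-riders keep 51 each, adding 153. Group total = 153 + 479.40 = 632.40.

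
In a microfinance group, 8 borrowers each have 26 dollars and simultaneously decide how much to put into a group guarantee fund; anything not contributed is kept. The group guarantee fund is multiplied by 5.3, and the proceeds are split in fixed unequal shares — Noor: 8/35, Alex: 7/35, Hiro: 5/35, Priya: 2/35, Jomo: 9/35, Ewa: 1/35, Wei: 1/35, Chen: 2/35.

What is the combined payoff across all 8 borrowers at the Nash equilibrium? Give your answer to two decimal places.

543.40 dollars

Player j's private return per contributed unit is 5.3 × (j's share). Contributing is weakly dominant for j when that share is at least 1/5.3 = 0.1887, and contributing 0 is dominant otherwise.
Noor, Alex and Jomo are above the threshold, contributing 26 each; the remaining 5 contribute 0. Total contributed: 78.
The group guarantee fund pays out 5.3 × 78 = 413.40 in total (split across the unequal shares, but the aggregate is all that matters for the group sum).
The 5 free-riders keep 26 each, adding 130. Group total = 130 + 413.40 = 543.40.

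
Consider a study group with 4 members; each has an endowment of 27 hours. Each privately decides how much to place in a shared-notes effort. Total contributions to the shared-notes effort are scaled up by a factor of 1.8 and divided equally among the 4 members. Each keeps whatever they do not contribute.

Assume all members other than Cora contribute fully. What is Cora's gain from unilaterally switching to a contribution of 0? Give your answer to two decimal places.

14.85 hours

Switching from a contribution of 27 to 0 lets Cora keep an extra 27 hours, but lowers the shared-notes effort by 27, which costs Cora their own share of that drop: 1.8/4 × 27 = 12.15.
Net gain = 27 − 12.15 = 14.85. The private return per contributed unit (0.4500) is below 1, so free-riding is indeed the best response regardless of what the others do.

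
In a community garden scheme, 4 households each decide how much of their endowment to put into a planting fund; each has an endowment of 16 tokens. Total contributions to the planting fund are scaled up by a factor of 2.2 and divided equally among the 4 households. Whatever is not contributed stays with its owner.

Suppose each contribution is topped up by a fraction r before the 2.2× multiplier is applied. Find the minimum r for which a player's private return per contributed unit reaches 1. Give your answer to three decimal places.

With matching at rate r, one contributed unit becomes (1 + r) in the planting fund and returns 2.2 × (1 + r) / 4 to the contributor.
Setting this equal to 1: 1 + r = 4/2.2 = 1.8182.
So the minimum matching rate is r = 1.8182 − 1 = 0.818.

0.818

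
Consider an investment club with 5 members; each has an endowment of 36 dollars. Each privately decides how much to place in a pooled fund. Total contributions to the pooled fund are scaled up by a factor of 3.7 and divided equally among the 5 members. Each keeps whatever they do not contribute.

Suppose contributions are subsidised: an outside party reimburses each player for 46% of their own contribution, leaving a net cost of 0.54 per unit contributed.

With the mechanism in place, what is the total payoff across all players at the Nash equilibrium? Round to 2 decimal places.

Under the mechanism each unit contributed yields (3.7/5) / 0.54 = 1.3704 back to its contributor per unit of net cost, which exceeds 1, making full contribution the dominant choice for everyone.
At the Nash equilibrium everyone contributes 36. Group total payoff = 5 × (36 × 0.46 + 3.7 × 36) = 748.80.

748.80 dollars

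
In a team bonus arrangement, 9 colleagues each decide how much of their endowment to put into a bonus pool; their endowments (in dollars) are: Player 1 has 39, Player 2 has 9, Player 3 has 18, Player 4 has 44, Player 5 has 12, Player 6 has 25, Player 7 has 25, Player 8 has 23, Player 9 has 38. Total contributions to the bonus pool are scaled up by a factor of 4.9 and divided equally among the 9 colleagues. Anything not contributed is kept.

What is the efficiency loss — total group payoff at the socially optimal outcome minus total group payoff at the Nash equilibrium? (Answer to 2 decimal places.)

The private return per contributed unit is 4.9/9 = 0.5444 < 1 for every player regardless of endowment, so the Nash equilibrium is zero contribution and the group total is Σ E_j = 39 + 9 + 18 + 44 + 12 + 25 + 25 + 23 + 38 = 233.
Each contributed unit returns 4.900 to the group, so the social optimum is full contribution by everyone: group total = 4.900 × 233 = 1141.70.
Efficiency loss = (4.900 − 1) × 233 = 908.70.

908.70 dollars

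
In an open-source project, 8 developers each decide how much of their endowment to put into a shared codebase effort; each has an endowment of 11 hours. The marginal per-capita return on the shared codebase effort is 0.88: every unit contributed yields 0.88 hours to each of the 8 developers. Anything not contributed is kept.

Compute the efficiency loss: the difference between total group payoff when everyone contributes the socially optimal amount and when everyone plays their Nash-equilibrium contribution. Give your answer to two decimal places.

The private return per contributed unit is 0.88 < 1, so contributing 0 is dominant for every player. At the Nash equilibrium everyone keeps their 11, and the group total is 8 × 11 = 88.
Each contributed unit returns 7.040 to the group as a whole (0.88 to each of 8 players), which exceeds 1, so the social optimum is full contribution: group total = 7.040 × 88 = 619.52.
Efficiency loss = 619.52 − 88 = 531.52.

531.52 hours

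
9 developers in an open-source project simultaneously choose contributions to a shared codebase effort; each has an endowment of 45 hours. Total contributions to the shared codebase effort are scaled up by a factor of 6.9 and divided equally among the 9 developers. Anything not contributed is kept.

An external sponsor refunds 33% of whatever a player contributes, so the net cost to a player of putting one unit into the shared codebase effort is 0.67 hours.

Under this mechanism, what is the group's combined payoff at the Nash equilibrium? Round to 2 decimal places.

The effective private return per unit is now (6.9/9) / 0.67 = 1.1443 > 1, so every player's dominant strategy flips to full contribution.
At the Nash equilibrium everyone contributes 45. Group total payoff = 9 × (45 × 0.33 + 6.9 × 45) = 2928.15.

2928.15 hours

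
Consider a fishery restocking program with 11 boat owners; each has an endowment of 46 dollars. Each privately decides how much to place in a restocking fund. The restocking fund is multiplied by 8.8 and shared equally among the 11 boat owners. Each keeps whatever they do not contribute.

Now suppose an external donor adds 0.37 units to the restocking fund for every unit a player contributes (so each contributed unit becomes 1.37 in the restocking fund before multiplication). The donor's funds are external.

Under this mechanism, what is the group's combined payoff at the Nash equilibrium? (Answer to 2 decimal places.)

6100.34 dollars

With the mechanism, a contributed unit returns 8.8 × 1.37 / 11 = 1.0960 per unit of net cost to the contributor — now above 1 — so contributing fully is weakly dominant for every player.
So the Nash equilibrium is full contribution by all 11; the group earns 8.8 × 1.37 × 506 = 6100.34.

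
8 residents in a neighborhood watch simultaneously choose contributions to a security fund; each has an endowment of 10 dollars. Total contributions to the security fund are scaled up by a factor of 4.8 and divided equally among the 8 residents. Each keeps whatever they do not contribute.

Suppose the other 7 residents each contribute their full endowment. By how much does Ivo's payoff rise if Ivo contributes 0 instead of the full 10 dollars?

4.00 dollars

Switching from a contribution of 10 to 0 lets Ivo keep an extra 10 dollars, but lowers the security fund by 10, which costs Ivo their own share of that drop: 4.8/8 × 10 = 6.00.
Net gain = 10 − 6.00 = 4.00. The private return per contributed unit (0.6000) is below 1, so free-riding is indeed the best response regardless of what the others do.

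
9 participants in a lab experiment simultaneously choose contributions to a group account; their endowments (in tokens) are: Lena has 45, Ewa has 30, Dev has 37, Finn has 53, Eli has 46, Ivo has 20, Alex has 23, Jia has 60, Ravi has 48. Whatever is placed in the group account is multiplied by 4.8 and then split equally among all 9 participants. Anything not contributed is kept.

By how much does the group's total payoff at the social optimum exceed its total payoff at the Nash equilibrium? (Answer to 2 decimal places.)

1375.60 tokens

The private return per contributed unit is 4.8/9 = 0.5333 < 1 for every player regardless of endowment, so the Nash equilibrium is zero contribution and the group total is Σ E_j = 45 + 30 + 37 + 53 + 46 + 20 + 23 + 60 + 48 = 362.
Each contributed unit returns 4.800 to the group, so the social optimum is full contribution by everyone: group total = 4.800 × 362 = 1737.60.
Efficiency loss = (4.800 − 1) × 362 = 1375.60.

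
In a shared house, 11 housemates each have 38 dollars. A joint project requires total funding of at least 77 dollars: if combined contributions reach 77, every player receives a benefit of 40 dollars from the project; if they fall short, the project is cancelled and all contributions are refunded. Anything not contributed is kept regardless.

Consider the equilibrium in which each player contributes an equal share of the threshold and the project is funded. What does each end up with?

71 dollars

Equal share of the threshold: 77/11 = 7.
At this profile no one gains by cutting their contribution: any cut drops the total below 77, the project is cancelled, contributions are refunded, and the deviator ends with 38, which is less than 38 − 7 + 40 = 71. Contributing more than 7 just wastes the excess. So contributing exactly 7 is a best response.
Each player's payoff: 38 − 7 + 40 = 71.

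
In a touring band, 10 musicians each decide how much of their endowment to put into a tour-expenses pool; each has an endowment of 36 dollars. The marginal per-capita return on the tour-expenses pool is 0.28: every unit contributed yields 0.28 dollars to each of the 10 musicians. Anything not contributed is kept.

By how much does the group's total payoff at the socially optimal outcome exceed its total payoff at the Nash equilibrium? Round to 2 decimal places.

The private return per contributed unit is 0.28 < 1, so contributing 0 is dominant for every player. At the Nash equilibrium everyone keeps their 36, and the group total is 10 × 36 = 360.
Each contributed unit returns 2.800 to the group as a whole (0.28 to each of 10 players), which exceeds 1, so the social optimum is full contribution: group total = 2.800 × 360 = 1008.00.
Efficiency loss = 1008.00 − 360 = 648.00.

648.00 dollars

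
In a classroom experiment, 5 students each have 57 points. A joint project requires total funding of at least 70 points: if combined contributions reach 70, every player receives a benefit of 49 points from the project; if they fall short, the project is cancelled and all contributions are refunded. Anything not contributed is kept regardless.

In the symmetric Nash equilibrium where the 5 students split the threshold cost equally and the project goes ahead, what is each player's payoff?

Equal share of the threshold: 70/5 = 14.
At this profile no one gains by cutting their contribution: any cut drops the total below 70, the project is cancelled, contributions are refunded, and the deviator ends with 57, which is less than 57 − 14 + 49 = 92. Contributing more than 14 just wastes the excess. So contributing exactly 14 is a best response.
Each player's payoff: 57 − 14 + 49 = 92.

92 points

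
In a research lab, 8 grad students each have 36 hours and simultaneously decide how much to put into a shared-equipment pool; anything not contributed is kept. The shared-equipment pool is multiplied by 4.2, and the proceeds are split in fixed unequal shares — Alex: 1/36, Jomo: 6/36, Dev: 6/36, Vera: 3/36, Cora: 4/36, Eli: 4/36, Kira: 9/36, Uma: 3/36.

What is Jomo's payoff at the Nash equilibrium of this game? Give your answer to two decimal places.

Player j's private return per contributed unit is 4.2 × (j's share). Contributing is weakly dominant for j when that share is at least 1/4.2 = 0.2381, and contributing 0 is dominant otherwise.
Kira alone (share 9/36) is above the threshold, contributing 36; the remaining 7 contribute 0. Total contributed: 36.
Jomo keeps 36 and receives 4.2 × 36 × 6/36 = 25.20 from the shared-equipment pool, for a payoff of 61.20.

61.20 hours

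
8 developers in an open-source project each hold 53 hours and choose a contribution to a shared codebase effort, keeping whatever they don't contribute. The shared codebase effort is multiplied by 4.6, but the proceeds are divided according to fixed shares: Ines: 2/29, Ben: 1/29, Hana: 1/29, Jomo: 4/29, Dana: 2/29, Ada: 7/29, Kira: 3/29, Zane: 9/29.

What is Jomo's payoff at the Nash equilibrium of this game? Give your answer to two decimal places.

For player j, contributing a unit is worthwhile iff 4.6 × (j's share) ≥ 1, i.e. iff j's share is at least 0.2174.
Ada and Zane are above the threshold, contributing 53 each; the remaining 6 contribute 0. Total contributed: 106.
Jomo keeps 53 and receives 4.6 × 106 × 4/29 = 67.26 from the shared codebase effort, for a payoff of 120.26.

120.26 hours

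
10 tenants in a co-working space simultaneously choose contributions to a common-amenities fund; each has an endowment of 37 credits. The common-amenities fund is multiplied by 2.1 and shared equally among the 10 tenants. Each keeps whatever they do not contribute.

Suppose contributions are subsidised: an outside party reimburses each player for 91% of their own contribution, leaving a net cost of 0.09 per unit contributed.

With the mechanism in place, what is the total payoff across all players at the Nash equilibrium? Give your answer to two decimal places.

1113.70 credits

The effective private return per unit is now (2.1/10) / 0.09 = 2.3333 > 1, so every player's dominant strategy flips to full contribution.
At the Nash equilibrium everyone contributes 37. Group total payoff = 10 × (37 × 0.91 + 2.1 × 37) = 1113.70.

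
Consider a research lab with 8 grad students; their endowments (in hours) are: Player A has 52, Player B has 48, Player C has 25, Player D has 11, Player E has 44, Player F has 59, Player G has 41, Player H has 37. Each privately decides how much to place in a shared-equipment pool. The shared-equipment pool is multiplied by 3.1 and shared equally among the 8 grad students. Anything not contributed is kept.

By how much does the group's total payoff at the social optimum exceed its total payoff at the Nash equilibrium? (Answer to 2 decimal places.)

The private return per contributed unit is 3.1/8 = 0.3875 < 1 for every player regardless of endowment, so the Nash equilibrium is zero contribution and the group total is Σ E_j = 52 + 48 + 25 + 11 + 44 + 59 + 41 + 37 = 317.
Each contributed unit returns 3.100 to the group, so the social optimum is full contribution by everyone: group total = 3.100 × 317 = 982.70.
Efficiency loss = (3.100 − 1) × 317 = 665.70.

665.70 hours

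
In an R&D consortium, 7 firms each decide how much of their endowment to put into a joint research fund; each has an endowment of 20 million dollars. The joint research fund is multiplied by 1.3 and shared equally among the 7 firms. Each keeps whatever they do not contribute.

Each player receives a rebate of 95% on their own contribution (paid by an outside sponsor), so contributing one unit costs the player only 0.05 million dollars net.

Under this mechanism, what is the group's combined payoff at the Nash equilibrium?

The effective private return per unit is now (1.3/7) / 0.05 = 3.7143 > 1, so every player's dominant strategy flips to full contribution.
At the Nash equilibrium everyone contributes 20. Group total payoff = 7 × (20 × 0.95 + 1.3 × 20) = 315.00.

315.00 million dollars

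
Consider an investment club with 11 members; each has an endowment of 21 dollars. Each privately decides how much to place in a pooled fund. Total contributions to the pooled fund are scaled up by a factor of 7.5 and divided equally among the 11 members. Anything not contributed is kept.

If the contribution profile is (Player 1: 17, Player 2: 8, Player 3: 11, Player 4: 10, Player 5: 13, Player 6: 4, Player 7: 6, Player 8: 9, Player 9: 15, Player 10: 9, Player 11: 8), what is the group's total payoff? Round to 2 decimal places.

Total contributed: 17 + 8 + 11 + 10 + 13 + 4 + 6 + 9 + 15 + 9 + 8 = 110; total kept: 11 × 21 − 110 = 121.
The pooled fund pays out 7.5 × 110 = 825.00 in aggregate.
Group total = 121 + 825.00 = 946.00.

946.00 dollars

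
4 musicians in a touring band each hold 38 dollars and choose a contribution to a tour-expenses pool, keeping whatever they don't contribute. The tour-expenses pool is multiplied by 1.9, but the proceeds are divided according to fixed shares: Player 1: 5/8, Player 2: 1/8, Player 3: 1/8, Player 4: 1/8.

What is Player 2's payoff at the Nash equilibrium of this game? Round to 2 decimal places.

47.03 dollars

For player j, contributing a unit is worthwhile iff 1.9 × (j's share) ≥ 1, i.e. iff j's share is at least 0.5263.
Player 1 alone (share 5/8) is above the threshold, contributing 38; the remaining 3 contribute 0. Total contributed: 38.
Player 2 keeps 38 and receives 1.9 × 38 × 1/8 = 9.03 from the tour-expenses pool, for a payoff of 47.03.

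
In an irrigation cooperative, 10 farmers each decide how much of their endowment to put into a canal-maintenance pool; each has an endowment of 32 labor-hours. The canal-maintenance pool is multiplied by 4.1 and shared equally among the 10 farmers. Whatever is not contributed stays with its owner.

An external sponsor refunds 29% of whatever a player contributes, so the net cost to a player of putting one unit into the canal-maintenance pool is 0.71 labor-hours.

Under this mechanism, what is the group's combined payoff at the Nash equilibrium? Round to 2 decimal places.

Even with the mechanism, each unit contributed returns only (4.1/10) / 0.71 = 0.5775 per unit of net cost, so contributing nothing is still dominant.
Everyone keeps their endowment and the group total is 10 × 32 = 320.

320.00 labor-hours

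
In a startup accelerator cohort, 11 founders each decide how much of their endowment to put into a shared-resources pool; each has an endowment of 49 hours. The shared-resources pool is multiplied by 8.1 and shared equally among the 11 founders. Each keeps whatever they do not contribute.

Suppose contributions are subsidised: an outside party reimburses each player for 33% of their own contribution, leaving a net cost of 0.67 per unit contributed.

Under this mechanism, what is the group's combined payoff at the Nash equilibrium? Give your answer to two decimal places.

4543.77 hours

Under the mechanism each unit contributed yields (8.1/11) / 0.67 = 1.0991 back to its contributor per unit of net cost, which exceeds 1, making full contribution the dominant choice for everyone.
At the Nash equilibrium everyone contributes 49. Group total payoff = 11 × (49 × 0.33 + 8.1 × 49) = 4543.77.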